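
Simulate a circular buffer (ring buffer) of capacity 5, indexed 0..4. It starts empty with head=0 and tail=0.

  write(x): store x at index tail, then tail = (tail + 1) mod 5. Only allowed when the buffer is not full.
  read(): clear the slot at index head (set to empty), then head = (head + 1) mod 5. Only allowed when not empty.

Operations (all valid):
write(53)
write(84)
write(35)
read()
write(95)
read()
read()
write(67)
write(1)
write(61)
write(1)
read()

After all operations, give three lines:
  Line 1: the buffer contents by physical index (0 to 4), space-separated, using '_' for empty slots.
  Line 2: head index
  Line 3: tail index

Answer: 1 61 1 _ 67
4
3

Derivation:
write(53): buf=[53 _ _ _ _], head=0, tail=1, size=1
write(84): buf=[53 84 _ _ _], head=0, tail=2, size=2
write(35): buf=[53 84 35 _ _], head=0, tail=3, size=3
read(): buf=[_ 84 35 _ _], head=1, tail=3, size=2
write(95): buf=[_ 84 35 95 _], head=1, tail=4, size=3
read(): buf=[_ _ 35 95 _], head=2, tail=4, size=2
read(): buf=[_ _ _ 95 _], head=3, tail=4, size=1
write(67): buf=[_ _ _ 95 67], head=3, tail=0, size=2
write(1): buf=[1 _ _ 95 67], head=3, tail=1, size=3
write(61): buf=[1 61 _ 95 67], head=3, tail=2, size=4
write(1): buf=[1 61 1 95 67], head=3, tail=3, size=5
read(): buf=[1 61 1 _ 67], head=4, tail=3, size=4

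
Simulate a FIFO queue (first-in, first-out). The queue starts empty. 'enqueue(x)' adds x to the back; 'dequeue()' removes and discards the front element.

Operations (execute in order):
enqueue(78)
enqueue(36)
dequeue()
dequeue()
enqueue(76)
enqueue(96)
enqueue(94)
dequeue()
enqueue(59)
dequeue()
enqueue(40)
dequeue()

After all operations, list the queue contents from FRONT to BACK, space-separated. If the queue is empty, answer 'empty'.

enqueue(78): [78]
enqueue(36): [78, 36]
dequeue(): [36]
dequeue(): []
enqueue(76): [76]
enqueue(96): [76, 96]
enqueue(94): [76, 96, 94]
dequeue(): [96, 94]
enqueue(59): [96, 94, 59]
dequeue(): [94, 59]
enqueue(40): [94, 59, 40]
dequeue(): [59, 40]

Answer: 59 40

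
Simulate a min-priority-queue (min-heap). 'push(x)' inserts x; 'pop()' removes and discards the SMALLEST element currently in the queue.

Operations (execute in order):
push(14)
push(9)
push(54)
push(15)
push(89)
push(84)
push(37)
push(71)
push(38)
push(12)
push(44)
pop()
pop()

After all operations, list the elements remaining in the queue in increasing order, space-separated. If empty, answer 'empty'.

push(14): heap contents = [14]
push(9): heap contents = [9, 14]
push(54): heap contents = [9, 14, 54]
push(15): heap contents = [9, 14, 15, 54]
push(89): heap contents = [9, 14, 15, 54, 89]
push(84): heap contents = [9, 14, 15, 54, 84, 89]
push(37): heap contents = [9, 14, 15, 37, 54, 84, 89]
push(71): heap contents = [9, 14, 15, 37, 54, 71, 84, 89]
push(38): heap contents = [9, 14, 15, 37, 38, 54, 71, 84, 89]
push(12): heap contents = [9, 12, 14, 15, 37, 38, 54, 71, 84, 89]
push(44): heap contents = [9, 12, 14, 15, 37, 38, 44, 54, 71, 84, 89]
pop() → 9: heap contents = [12, 14, 15, 37, 38, 44, 54, 71, 84, 89]
pop() → 12: heap contents = [14, 15, 37, 38, 44, 54, 71, 84, 89]

Answer: 14 15 37 38 44 54 71 84 89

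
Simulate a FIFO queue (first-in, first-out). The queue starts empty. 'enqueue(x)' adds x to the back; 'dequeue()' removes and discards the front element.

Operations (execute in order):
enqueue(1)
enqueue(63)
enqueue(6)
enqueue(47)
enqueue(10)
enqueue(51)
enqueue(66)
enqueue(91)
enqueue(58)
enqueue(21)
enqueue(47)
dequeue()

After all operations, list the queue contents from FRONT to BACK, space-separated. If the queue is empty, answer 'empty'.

Answer: 63 6 47 10 51 66 91 58 21 47

Derivation:
enqueue(1): [1]
enqueue(63): [1, 63]
enqueue(6): [1, 63, 6]
enqueue(47): [1, 63, 6, 47]
enqueue(10): [1, 63, 6, 47, 10]
enqueue(51): [1, 63, 6, 47, 10, 51]
enqueue(66): [1, 63, 6, 47, 10, 51, 66]
enqueue(91): [1, 63, 6, 47, 10, 51, 66, 91]
enqueue(58): [1, 63, 6, 47, 10, 51, 66, 91, 58]
enqueue(21): [1, 63, 6, 47, 10, 51, 66, 91, 58, 21]
enqueue(47): [1, 63, 6, 47, 10, 51, 66, 91, 58, 21, 47]
dequeue(): [63, 6, 47, 10, 51, 66, 91, 58, 21, 47]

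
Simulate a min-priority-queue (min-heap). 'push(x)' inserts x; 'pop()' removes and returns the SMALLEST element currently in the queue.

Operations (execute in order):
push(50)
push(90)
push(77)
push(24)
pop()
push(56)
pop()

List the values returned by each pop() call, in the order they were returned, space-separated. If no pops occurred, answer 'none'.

push(50): heap contents = [50]
push(90): heap contents = [50, 90]
push(77): heap contents = [50, 77, 90]
push(24): heap contents = [24, 50, 77, 90]
pop() → 24: heap contents = [50, 77, 90]
push(56): heap contents = [50, 56, 77, 90]
pop() → 50: heap contents = [56, 77, 90]

Answer: 24 50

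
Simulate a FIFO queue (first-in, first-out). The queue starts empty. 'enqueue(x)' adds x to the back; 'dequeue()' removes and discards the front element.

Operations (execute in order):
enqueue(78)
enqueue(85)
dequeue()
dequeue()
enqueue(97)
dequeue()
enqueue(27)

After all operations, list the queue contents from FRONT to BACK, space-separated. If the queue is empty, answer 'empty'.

Answer: 27

Derivation:
enqueue(78): [78]
enqueue(85): [78, 85]
dequeue(): [85]
dequeue(): []
enqueue(97): [97]
dequeue(): []
enqueue(27): [27]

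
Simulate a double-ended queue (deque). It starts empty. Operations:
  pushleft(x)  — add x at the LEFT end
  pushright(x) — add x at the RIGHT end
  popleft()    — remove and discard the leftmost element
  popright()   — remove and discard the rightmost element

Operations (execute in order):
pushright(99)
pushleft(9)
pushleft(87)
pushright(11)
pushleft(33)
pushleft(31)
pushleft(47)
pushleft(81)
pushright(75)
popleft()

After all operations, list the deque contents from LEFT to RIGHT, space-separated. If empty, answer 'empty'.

Answer: 47 31 33 87 9 99 11 75

Derivation:
pushright(99): [99]
pushleft(9): [9, 99]
pushleft(87): [87, 9, 99]
pushright(11): [87, 9, 99, 11]
pushleft(33): [33, 87, 9, 99, 11]
pushleft(31): [31, 33, 87, 9, 99, 11]
pushleft(47): [47, 31, 33, 87, 9, 99, 11]
pushleft(81): [81, 47, 31, 33, 87, 9, 99, 11]
pushright(75): [81, 47, 31, 33, 87, 9, 99, 11, 75]
popleft(): [47, 31, 33, 87, 9, 99, 11, 75]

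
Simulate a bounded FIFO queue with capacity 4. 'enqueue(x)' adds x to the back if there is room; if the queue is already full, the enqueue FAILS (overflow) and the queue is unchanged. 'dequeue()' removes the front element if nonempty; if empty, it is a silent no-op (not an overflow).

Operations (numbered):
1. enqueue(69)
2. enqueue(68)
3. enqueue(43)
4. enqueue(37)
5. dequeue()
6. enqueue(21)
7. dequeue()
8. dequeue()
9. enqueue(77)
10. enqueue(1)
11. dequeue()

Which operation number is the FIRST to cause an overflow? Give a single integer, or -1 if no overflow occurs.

Answer: -1

Derivation:
1. enqueue(69): size=1
2. enqueue(68): size=2
3. enqueue(43): size=3
4. enqueue(37): size=4
5. dequeue(): size=3
6. enqueue(21): size=4
7. dequeue(): size=3
8. dequeue(): size=2
9. enqueue(77): size=3
10. enqueue(1): size=4
11. dequeue(): size=3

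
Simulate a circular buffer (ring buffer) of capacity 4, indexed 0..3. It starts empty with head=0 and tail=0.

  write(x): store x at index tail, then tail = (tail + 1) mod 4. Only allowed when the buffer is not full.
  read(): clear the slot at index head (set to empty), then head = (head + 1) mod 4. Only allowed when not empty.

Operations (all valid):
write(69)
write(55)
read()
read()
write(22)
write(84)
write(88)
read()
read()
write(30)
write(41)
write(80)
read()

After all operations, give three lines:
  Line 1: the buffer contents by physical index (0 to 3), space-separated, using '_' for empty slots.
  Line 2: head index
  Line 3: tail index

write(69): buf=[69 _ _ _], head=0, tail=1, size=1
write(55): buf=[69 55 _ _], head=0, tail=2, size=2
read(): buf=[_ 55 _ _], head=1, tail=2, size=1
read(): buf=[_ _ _ _], head=2, tail=2, size=0
write(22): buf=[_ _ 22 _], head=2, tail=3, size=1
write(84): buf=[_ _ 22 84], head=2, tail=0, size=2
write(88): buf=[88 _ 22 84], head=2, tail=1, size=3
read(): buf=[88 _ _ 84], head=3, tail=1, size=2
read(): buf=[88 _ _ _], head=0, tail=1, size=1
write(30): buf=[88 30 _ _], head=0, tail=2, size=2
write(41): buf=[88 30 41 _], head=0, tail=3, size=3
write(80): buf=[88 30 41 80], head=0, tail=0, size=4
read(): buf=[_ 30 41 80], head=1, tail=0, size=3

Answer: _ 30 41 80
1
0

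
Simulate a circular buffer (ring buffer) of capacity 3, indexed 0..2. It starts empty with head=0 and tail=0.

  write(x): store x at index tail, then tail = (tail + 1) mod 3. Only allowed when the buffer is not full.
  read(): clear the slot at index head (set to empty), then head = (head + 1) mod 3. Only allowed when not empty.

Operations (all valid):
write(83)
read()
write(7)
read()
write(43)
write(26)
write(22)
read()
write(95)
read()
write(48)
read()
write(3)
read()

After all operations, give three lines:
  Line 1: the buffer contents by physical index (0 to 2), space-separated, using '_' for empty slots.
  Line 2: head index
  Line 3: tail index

Answer: 48 3 _
0
2

Derivation:
write(83): buf=[83 _ _], head=0, tail=1, size=1
read(): buf=[_ _ _], head=1, tail=1, size=0
write(7): buf=[_ 7 _], head=1, tail=2, size=1
read(): buf=[_ _ _], head=2, tail=2, size=0
write(43): buf=[_ _ 43], head=2, tail=0, size=1
write(26): buf=[26 _ 43], head=2, tail=1, size=2
write(22): buf=[26 22 43], head=2, tail=2, size=3
read(): buf=[26 22 _], head=0, tail=2, size=2
write(95): buf=[26 22 95], head=0, tail=0, size=3
read(): buf=[_ 22 95], head=1, tail=0, size=2
write(48): buf=[48 22 95], head=1, tail=1, size=3
read(): buf=[48 _ 95], head=2, tail=1, size=2
write(3): buf=[48 3 95], head=2, tail=2, size=3
read(): buf=[48 3 _], head=0, tail=2, size=2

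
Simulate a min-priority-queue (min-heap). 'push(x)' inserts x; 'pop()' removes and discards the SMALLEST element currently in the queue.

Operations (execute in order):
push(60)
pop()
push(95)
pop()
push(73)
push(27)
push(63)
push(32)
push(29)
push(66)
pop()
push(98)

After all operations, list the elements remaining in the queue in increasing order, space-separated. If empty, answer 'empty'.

push(60): heap contents = [60]
pop() → 60: heap contents = []
push(95): heap contents = [95]
pop() → 95: heap contents = []
push(73): heap contents = [73]
push(27): heap contents = [27, 73]
push(63): heap contents = [27, 63, 73]
push(32): heap contents = [27, 32, 63, 73]
push(29): heap contents = [27, 29, 32, 63, 73]
push(66): heap contents = [27, 29, 32, 63, 66, 73]
pop() → 27: heap contents = [29, 32, 63, 66, 73]
push(98): heap contents = [29, 32, 63, 66, 73, 98]

Answer: 29 32 63 66 73 98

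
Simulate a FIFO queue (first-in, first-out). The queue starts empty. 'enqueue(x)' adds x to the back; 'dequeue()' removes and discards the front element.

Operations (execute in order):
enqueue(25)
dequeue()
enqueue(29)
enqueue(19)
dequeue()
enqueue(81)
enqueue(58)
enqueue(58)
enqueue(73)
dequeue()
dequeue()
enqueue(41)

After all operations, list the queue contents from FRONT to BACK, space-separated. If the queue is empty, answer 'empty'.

Answer: 58 58 73 41

Derivation:
enqueue(25): [25]
dequeue(): []
enqueue(29): [29]
enqueue(19): [29, 19]
dequeue(): [19]
enqueue(81): [19, 81]
enqueue(58): [19, 81, 58]
enqueue(58): [19, 81, 58, 58]
enqueue(73): [19, 81, 58, 58, 73]
dequeue(): [81, 58, 58, 73]
dequeue(): [58, 58, 73]
enqueue(41): [58, 58, 73, 41]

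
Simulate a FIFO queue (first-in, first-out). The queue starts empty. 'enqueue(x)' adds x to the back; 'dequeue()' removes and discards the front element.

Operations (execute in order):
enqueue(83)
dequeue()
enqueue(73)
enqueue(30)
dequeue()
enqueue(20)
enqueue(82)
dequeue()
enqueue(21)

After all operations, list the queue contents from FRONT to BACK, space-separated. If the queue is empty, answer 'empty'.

Answer: 20 82 21

Derivation:
enqueue(83): [83]
dequeue(): []
enqueue(73): [73]
enqueue(30): [73, 30]
dequeue(): [30]
enqueue(20): [30, 20]
enqueue(82): [30, 20, 82]
dequeue(): [20, 82]
enqueue(21): [20, 82, 21]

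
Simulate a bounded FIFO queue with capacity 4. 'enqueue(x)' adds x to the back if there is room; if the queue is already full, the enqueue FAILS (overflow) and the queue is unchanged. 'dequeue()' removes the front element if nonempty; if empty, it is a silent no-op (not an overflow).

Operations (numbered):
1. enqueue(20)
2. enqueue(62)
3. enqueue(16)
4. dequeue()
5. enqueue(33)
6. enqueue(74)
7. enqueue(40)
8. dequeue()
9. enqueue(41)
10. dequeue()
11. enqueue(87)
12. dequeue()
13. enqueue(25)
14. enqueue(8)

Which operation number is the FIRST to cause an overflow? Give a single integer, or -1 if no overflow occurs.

Answer: 7

Derivation:
1. enqueue(20): size=1
2. enqueue(62): size=2
3. enqueue(16): size=3
4. dequeue(): size=2
5. enqueue(33): size=3
6. enqueue(74): size=4
7. enqueue(40): size=4=cap → OVERFLOW (fail)
8. dequeue(): size=3
9. enqueue(41): size=4
10. dequeue(): size=3
11. enqueue(87): size=4
12. dequeue(): size=3
13. enqueue(25): size=4
14. enqueue(8): size=4=cap → OVERFLOW (fail)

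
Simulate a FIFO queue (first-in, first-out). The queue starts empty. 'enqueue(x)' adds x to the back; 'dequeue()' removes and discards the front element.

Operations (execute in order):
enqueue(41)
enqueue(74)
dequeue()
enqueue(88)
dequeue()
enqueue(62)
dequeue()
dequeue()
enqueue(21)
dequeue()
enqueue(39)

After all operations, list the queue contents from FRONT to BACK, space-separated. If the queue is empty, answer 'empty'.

enqueue(41): [41]
enqueue(74): [41, 74]
dequeue(): [74]
enqueue(88): [74, 88]
dequeue(): [88]
enqueue(62): [88, 62]
dequeue(): [62]
dequeue(): []
enqueue(21): [21]
dequeue(): []
enqueue(39): [39]

Answer: 39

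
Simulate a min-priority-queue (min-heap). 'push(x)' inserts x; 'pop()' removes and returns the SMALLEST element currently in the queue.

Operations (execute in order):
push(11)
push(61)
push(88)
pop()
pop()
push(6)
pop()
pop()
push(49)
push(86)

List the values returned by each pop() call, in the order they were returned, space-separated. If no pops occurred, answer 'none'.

Answer: 11 61 6 88

Derivation:
push(11): heap contents = [11]
push(61): heap contents = [11, 61]
push(88): heap contents = [11, 61, 88]
pop() → 11: heap contents = [61, 88]
pop() → 61: heap contents = [88]
push(6): heap contents = [6, 88]
pop() → 6: heap contents = [88]
pop() → 88: heap contents = []
push(49): heap contents = [49]
push(86): heap contents = [49, 86]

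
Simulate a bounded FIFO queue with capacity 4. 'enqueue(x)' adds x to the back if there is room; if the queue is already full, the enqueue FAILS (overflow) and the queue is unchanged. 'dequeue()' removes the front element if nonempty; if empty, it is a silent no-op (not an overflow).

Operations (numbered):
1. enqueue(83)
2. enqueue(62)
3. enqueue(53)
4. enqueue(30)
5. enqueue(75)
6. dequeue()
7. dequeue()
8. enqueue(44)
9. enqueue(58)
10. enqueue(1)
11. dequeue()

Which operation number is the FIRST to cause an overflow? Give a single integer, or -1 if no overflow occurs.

1. enqueue(83): size=1
2. enqueue(62): size=2
3. enqueue(53): size=3
4. enqueue(30): size=4
5. enqueue(75): size=4=cap → OVERFLOW (fail)
6. dequeue(): size=3
7. dequeue(): size=2
8. enqueue(44): size=3
9. enqueue(58): size=4
10. enqueue(1): size=4=cap → OVERFLOW (fail)
11. dequeue(): size=3

Answer: 5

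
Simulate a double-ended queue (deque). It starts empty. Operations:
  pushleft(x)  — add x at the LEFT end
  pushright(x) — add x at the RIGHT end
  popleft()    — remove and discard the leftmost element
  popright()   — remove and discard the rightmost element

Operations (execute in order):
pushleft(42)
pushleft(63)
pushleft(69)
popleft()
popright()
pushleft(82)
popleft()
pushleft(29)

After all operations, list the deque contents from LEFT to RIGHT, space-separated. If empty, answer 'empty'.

pushleft(42): [42]
pushleft(63): [63, 42]
pushleft(69): [69, 63, 42]
popleft(): [63, 42]
popright(): [63]
pushleft(82): [82, 63]
popleft(): [63]
pushleft(29): [29, 63]

Answer: 29 63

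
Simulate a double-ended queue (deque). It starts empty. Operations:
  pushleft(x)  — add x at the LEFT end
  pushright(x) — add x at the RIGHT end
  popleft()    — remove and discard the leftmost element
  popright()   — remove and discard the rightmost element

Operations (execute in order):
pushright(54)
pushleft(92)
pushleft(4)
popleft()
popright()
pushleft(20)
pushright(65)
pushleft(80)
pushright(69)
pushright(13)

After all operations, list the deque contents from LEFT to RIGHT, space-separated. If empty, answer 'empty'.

pushright(54): [54]
pushleft(92): [92, 54]
pushleft(4): [4, 92, 54]
popleft(): [92, 54]
popright(): [92]
pushleft(20): [20, 92]
pushright(65): [20, 92, 65]
pushleft(80): [80, 20, 92, 65]
pushright(69): [80, 20, 92, 65, 69]
pushright(13): [80, 20, 92, 65, 69, 13]

Answer: 80 20 92 65 69 13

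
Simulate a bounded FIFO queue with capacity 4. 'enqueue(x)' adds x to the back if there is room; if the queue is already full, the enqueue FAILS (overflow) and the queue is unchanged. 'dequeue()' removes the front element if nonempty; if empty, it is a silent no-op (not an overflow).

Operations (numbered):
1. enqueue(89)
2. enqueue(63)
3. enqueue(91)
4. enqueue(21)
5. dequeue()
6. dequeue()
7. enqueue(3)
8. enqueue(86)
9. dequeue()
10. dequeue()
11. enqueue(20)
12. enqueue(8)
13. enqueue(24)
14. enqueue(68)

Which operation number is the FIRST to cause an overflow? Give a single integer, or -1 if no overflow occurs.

1. enqueue(89): size=1
2. enqueue(63): size=2
3. enqueue(91): size=3
4. enqueue(21): size=4
5. dequeue(): size=3
6. dequeue(): size=2
7. enqueue(3): size=3
8. enqueue(86): size=4
9. dequeue(): size=3
10. dequeue(): size=2
11. enqueue(20): size=3
12. enqueue(8): size=4
13. enqueue(24): size=4=cap → OVERFLOW (fail)
14. enqueue(68): size=4=cap → OVERFLOW (fail)

Answer: 13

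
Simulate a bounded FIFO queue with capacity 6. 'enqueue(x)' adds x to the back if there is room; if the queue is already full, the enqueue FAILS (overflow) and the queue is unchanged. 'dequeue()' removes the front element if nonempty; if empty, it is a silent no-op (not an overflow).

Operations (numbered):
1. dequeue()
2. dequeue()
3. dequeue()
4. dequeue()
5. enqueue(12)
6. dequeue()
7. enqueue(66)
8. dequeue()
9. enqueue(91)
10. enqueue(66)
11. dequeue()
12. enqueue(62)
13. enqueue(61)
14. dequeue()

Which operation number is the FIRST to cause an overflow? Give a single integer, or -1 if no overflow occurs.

1. dequeue(): empty, no-op, size=0
2. dequeue(): empty, no-op, size=0
3. dequeue(): empty, no-op, size=0
4. dequeue(): empty, no-op, size=0
5. enqueue(12): size=1
6. dequeue(): size=0
7. enqueue(66): size=1
8. dequeue(): size=0
9. enqueue(91): size=1
10. enqueue(66): size=2
11. dequeue(): size=1
12. enqueue(62): size=2
13. enqueue(61): size=3
14. dequeue(): size=2

Answer: -1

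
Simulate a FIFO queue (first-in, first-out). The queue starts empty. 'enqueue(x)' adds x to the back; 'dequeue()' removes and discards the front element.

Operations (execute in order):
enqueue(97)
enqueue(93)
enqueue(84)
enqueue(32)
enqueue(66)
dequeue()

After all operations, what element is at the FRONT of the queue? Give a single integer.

enqueue(97): queue = [97]
enqueue(93): queue = [97, 93]
enqueue(84): queue = [97, 93, 84]
enqueue(32): queue = [97, 93, 84, 32]
enqueue(66): queue = [97, 93, 84, 32, 66]
dequeue(): queue = [93, 84, 32, 66]

Answer: 93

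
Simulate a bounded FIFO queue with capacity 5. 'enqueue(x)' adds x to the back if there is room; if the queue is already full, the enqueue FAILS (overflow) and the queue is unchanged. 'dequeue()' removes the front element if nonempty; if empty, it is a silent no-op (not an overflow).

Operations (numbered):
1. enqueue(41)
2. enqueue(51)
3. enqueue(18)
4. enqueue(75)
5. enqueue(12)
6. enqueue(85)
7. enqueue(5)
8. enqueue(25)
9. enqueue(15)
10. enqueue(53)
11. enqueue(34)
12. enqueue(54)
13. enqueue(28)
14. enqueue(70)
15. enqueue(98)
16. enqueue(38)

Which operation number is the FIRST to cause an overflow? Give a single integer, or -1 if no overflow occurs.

Answer: 6

Derivation:
1. enqueue(41): size=1
2. enqueue(51): size=2
3. enqueue(18): size=3
4. enqueue(75): size=4
5. enqueue(12): size=5
6. enqueue(85): size=5=cap → OVERFLOW (fail)
7. enqueue(5): size=5=cap → OVERFLOW (fail)
8. enqueue(25): size=5=cap → OVERFLOW (fail)
9. enqueue(15): size=5=cap → OVERFLOW (fail)
10. enqueue(53): size=5=cap → OVERFLOW (fail)
11. enqueue(34): size=5=cap → OVERFLOW (fail)
12. enqueue(54): size=5=cap → OVERFLOW (fail)
13. enqueue(28): size=5=cap → OVERFLOW (fail)
14. enqueue(70): size=5=cap → OVERFLOW (fail)
15. enqueue(98): size=5=cap → OVERFLOW (fail)
16. enqueue(38): size=5=cap → OVERFLOW (fail)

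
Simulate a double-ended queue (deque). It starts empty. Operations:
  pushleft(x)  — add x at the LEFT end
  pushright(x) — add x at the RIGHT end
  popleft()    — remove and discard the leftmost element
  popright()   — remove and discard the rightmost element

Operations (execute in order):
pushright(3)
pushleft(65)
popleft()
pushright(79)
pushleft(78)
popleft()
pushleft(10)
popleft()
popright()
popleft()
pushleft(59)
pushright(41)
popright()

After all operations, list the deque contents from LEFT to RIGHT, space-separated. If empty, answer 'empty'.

Answer: 59

Derivation:
pushright(3): [3]
pushleft(65): [65, 3]
popleft(): [3]
pushright(79): [3, 79]
pushleft(78): [78, 3, 79]
popleft(): [3, 79]
pushleft(10): [10, 3, 79]
popleft(): [3, 79]
popright(): [3]
popleft(): []
pushleft(59): [59]
pushright(41): [59, 41]
popright(): [59]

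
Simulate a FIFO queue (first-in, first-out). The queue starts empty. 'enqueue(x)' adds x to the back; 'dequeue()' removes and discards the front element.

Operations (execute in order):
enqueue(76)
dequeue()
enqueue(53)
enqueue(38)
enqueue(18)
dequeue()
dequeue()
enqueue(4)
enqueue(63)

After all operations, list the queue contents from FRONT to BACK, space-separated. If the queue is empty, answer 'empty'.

enqueue(76): [76]
dequeue(): []
enqueue(53): [53]
enqueue(38): [53, 38]
enqueue(18): [53, 38, 18]
dequeue(): [38, 18]
dequeue(): [18]
enqueue(4): [18, 4]
enqueue(63): [18, 4, 63]

Answer: 18 4 63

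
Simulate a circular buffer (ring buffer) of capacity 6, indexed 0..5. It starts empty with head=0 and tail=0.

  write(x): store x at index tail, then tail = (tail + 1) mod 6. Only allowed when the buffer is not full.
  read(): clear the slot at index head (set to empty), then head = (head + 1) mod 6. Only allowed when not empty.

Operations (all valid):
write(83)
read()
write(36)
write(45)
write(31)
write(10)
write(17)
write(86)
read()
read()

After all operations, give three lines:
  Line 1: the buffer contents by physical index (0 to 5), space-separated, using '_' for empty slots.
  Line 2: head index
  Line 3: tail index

write(83): buf=[83 _ _ _ _ _], head=0, tail=1, size=1
read(): buf=[_ _ _ _ _ _], head=1, tail=1, size=0
write(36): buf=[_ 36 _ _ _ _], head=1, tail=2, size=1
write(45): buf=[_ 36 45 _ _ _], head=1, tail=3, size=2
write(31): buf=[_ 36 45 31 _ _], head=1, tail=4, size=3
write(10): buf=[_ 36 45 31 10 _], head=1, tail=5, size=4
write(17): buf=[_ 36 45 31 10 17], head=1, tail=0, size=5
write(86): buf=[86 36 45 31 10 17], head=1, tail=1, size=6
read(): buf=[86 _ 45 31 10 17], head=2, tail=1, size=5
read(): buf=[86 _ _ 31 10 17], head=3, tail=1, size=4

Answer: 86 _ _ 31 10 17
3
1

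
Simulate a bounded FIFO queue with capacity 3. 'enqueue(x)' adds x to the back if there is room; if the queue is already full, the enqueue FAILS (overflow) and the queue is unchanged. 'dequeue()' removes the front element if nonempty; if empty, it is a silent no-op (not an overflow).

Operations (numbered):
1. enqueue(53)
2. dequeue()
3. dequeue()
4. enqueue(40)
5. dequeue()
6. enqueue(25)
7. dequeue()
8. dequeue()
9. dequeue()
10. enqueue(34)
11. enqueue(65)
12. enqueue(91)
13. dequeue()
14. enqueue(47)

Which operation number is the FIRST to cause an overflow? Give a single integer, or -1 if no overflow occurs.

Answer: -1

Derivation:
1. enqueue(53): size=1
2. dequeue(): size=0
3. dequeue(): empty, no-op, size=0
4. enqueue(40): size=1
5. dequeue(): size=0
6. enqueue(25): size=1
7. dequeue(): size=0
8. dequeue(): empty, no-op, size=0
9. dequeue(): empty, no-op, size=0
10. enqueue(34): size=1
11. enqueue(65): size=2
12. enqueue(91): size=3
13. dequeue(): size=2
14. enqueue(47): size=3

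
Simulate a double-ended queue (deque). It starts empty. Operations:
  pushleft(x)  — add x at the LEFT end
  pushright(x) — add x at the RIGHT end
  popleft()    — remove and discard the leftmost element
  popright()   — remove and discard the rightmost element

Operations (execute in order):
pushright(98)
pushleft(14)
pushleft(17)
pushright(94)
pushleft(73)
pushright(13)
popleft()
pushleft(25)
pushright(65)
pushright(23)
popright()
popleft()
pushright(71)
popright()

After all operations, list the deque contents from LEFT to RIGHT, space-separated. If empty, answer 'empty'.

Answer: 17 14 98 94 13 65

Derivation:
pushright(98): [98]
pushleft(14): [14, 98]
pushleft(17): [17, 14, 98]
pushright(94): [17, 14, 98, 94]
pushleft(73): [73, 17, 14, 98, 94]
pushright(13): [73, 17, 14, 98, 94, 13]
popleft(): [17, 14, 98, 94, 13]
pushleft(25): [25, 17, 14, 98, 94, 13]
pushright(65): [25, 17, 14, 98, 94, 13, 65]
pushright(23): [25, 17, 14, 98, 94, 13, 65, 23]
popright(): [25, 17, 14, 98, 94, 13, 65]
popleft(): [17, 14, 98, 94, 13, 65]
pushright(71): [17, 14, 98, 94, 13, 65, 71]
popright(): [17, 14, 98, 94, 13, 65]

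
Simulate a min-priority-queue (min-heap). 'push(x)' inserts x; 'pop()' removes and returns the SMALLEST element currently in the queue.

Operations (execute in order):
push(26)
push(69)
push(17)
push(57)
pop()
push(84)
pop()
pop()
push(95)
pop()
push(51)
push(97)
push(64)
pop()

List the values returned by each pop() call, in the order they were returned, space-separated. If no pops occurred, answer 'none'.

push(26): heap contents = [26]
push(69): heap contents = [26, 69]
push(17): heap contents = [17, 26, 69]
push(57): heap contents = [17, 26, 57, 69]
pop() → 17: heap contents = [26, 57, 69]
push(84): heap contents = [26, 57, 69, 84]
pop() → 26: heap contents = [57, 69, 84]
pop() → 57: heap contents = [69, 84]
push(95): heap contents = [69, 84, 95]
pop() → 69: heap contents = [84, 95]
push(51): heap contents = [51, 84, 95]
push(97): heap contents = [51, 84, 95, 97]
push(64): heap contents = [51, 64, 84, 95, 97]
pop() → 51: heap contents = [64, 84, 95, 97]

Answer: 17 26 57 69 51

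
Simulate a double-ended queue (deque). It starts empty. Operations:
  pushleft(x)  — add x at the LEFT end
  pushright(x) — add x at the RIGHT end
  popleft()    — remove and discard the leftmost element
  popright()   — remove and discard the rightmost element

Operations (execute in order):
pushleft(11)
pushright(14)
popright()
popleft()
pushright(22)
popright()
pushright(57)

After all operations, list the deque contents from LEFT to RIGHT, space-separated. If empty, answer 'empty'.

Answer: 57

Derivation:
pushleft(11): [11]
pushright(14): [11, 14]
popright(): [11]
popleft(): []
pushright(22): [22]
popright(): []
pushright(57): [57]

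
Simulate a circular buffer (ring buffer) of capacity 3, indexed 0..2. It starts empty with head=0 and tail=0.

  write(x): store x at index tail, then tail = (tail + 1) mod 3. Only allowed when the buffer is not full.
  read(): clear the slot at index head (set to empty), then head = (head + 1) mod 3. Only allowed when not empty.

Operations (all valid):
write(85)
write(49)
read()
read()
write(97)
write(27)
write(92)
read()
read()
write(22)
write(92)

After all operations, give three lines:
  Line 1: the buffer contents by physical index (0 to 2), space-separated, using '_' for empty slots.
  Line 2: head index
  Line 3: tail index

write(85): buf=[85 _ _], head=0, tail=1, size=1
write(49): buf=[85 49 _], head=0, tail=2, size=2
read(): buf=[_ 49 _], head=1, tail=2, size=1
read(): buf=[_ _ _], head=2, tail=2, size=0
write(97): buf=[_ _ 97], head=2, tail=0, size=1
write(27): buf=[27 _ 97], head=2, tail=1, size=2
write(92): buf=[27 92 97], head=2, tail=2, size=3
read(): buf=[27 92 _], head=0, tail=2, size=2
read(): buf=[_ 92 _], head=1, tail=2, size=1
write(22): buf=[_ 92 22], head=1, tail=0, size=2
write(92): buf=[92 92 22], head=1, tail=1, size=3

Answer: 92 92 22
1
1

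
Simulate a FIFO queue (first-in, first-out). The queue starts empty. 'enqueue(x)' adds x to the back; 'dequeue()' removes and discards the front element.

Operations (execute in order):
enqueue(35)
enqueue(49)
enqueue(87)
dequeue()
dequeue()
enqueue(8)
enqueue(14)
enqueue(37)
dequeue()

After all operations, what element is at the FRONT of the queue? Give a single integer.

enqueue(35): queue = [35]
enqueue(49): queue = [35, 49]
enqueue(87): queue = [35, 49, 87]
dequeue(): queue = [49, 87]
dequeue(): queue = [87]
enqueue(8): queue = [87, 8]
enqueue(14): queue = [87, 8, 14]
enqueue(37): queue = [87, 8, 14, 37]
dequeue(): queue = [8, 14, 37]

Answer: 8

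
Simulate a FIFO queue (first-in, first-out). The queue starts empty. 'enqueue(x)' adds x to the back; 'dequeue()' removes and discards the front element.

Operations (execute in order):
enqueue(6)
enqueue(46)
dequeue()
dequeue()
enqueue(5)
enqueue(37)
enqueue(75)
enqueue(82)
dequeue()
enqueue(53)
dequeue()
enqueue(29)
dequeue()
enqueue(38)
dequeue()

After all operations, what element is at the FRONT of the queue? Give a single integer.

enqueue(6): queue = [6]
enqueue(46): queue = [6, 46]
dequeue(): queue = [46]
dequeue(): queue = []
enqueue(5): queue = [5]
enqueue(37): queue = [5, 37]
enqueue(75): queue = [5, 37, 75]
enqueue(82): queue = [5, 37, 75, 82]
dequeue(): queue = [37, 75, 82]
enqueue(53): queue = [37, 75, 82, 53]
dequeue(): queue = [75, 82, 53]
enqueue(29): queue = [75, 82, 53, 29]
dequeue(): queue = [82, 53, 29]
enqueue(38): queue = [82, 53, 29, 38]
dequeue(): queue = [53, 29, 38]

Answer: 53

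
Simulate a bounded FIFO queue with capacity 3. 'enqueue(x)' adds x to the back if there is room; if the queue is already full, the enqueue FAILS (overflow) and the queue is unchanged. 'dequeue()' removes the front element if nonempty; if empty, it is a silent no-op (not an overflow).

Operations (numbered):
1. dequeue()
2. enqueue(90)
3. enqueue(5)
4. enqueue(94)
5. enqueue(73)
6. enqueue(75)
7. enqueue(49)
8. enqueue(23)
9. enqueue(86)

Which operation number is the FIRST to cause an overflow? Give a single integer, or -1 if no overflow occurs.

1. dequeue(): empty, no-op, size=0
2. enqueue(90): size=1
3. enqueue(5): size=2
4. enqueue(94): size=3
5. enqueue(73): size=3=cap → OVERFLOW (fail)
6. enqueue(75): size=3=cap → OVERFLOW (fail)
7. enqueue(49): size=3=cap → OVERFLOW (fail)
8. enqueue(23): size=3=cap → OVERFLOW (fail)
9. enqueue(86): size=3=cap → OVERFLOW (fail)

Answer: 5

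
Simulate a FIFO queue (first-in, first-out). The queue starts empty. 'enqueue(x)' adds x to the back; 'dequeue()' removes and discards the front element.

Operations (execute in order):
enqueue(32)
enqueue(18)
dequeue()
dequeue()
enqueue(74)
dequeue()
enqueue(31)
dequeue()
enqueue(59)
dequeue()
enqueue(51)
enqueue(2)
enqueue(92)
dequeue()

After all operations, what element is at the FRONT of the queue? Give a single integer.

enqueue(32): queue = [32]
enqueue(18): queue = [32, 18]
dequeue(): queue = [18]
dequeue(): queue = []
enqueue(74): queue = [74]
dequeue(): queue = []
enqueue(31): queue = [31]
dequeue(): queue = []
enqueue(59): queue = [59]
dequeue(): queue = []
enqueue(51): queue = [51]
enqueue(2): queue = [51, 2]
enqueue(92): queue = [51, 2, 92]
dequeue(): queue = [2, 92]

Answer: 2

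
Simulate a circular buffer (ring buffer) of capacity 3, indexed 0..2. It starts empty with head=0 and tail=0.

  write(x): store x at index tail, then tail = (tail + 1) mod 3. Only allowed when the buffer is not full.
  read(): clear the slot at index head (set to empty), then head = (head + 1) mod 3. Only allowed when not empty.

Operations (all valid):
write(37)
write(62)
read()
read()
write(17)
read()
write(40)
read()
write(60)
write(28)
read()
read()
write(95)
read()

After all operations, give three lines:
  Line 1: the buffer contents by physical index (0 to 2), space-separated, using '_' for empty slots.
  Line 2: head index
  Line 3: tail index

write(37): buf=[37 _ _], head=0, tail=1, size=1
write(62): buf=[37 62 _], head=0, tail=2, size=2
read(): buf=[_ 62 _], head=1, tail=2, size=1
read(): buf=[_ _ _], head=2, tail=2, size=0
write(17): buf=[_ _ 17], head=2, tail=0, size=1
read(): buf=[_ _ _], head=0, tail=0, size=0
write(40): buf=[40 _ _], head=0, tail=1, size=1
read(): buf=[_ _ _], head=1, tail=1, size=0
write(60): buf=[_ 60 _], head=1, tail=2, size=1
write(28): buf=[_ 60 28], head=1, tail=0, size=2
read(): buf=[_ _ 28], head=2, tail=0, size=1
read(): buf=[_ _ _], head=0, tail=0, size=0
write(95): buf=[95 _ _], head=0, tail=1, size=1
read(): buf=[_ _ _], head=1, tail=1, size=0

Answer: _ _ _
1
1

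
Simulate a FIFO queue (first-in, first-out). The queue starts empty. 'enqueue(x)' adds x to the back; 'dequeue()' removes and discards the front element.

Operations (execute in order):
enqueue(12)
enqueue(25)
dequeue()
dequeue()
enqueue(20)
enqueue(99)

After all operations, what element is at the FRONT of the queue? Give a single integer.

Answer: 20

Derivation:
enqueue(12): queue = [12]
enqueue(25): queue = [12, 25]
dequeue(): queue = [25]
dequeue(): queue = []
enqueue(20): queue = [20]
enqueue(99): queue = [20, 99]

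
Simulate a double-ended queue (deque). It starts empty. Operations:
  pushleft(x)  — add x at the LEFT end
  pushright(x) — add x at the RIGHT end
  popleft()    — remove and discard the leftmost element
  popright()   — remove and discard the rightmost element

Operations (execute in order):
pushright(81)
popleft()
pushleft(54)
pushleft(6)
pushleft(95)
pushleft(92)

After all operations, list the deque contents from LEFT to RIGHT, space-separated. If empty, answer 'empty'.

pushright(81): [81]
popleft(): []
pushleft(54): [54]
pushleft(6): [6, 54]
pushleft(95): [95, 6, 54]
pushleft(92): [92, 95, 6, 54]

Answer: 92 95 6 54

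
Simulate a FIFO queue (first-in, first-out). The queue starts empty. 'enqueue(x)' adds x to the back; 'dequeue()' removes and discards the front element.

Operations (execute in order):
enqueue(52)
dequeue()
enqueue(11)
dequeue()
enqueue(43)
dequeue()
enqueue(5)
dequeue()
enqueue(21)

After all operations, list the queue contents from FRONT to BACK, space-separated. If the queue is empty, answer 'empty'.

enqueue(52): [52]
dequeue(): []
enqueue(11): [11]
dequeue(): []
enqueue(43): [43]
dequeue(): []
enqueue(5): [5]
dequeue(): []
enqueue(21): [21]

Answer: 21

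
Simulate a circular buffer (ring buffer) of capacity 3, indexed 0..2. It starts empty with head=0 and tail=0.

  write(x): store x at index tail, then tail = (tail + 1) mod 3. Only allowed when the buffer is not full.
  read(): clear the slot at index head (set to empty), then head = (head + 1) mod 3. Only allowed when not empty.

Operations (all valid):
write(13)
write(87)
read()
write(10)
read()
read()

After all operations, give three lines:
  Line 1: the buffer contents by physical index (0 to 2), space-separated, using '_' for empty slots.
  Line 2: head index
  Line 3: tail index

Answer: _ _ _
0
0

Derivation:
write(13): buf=[13 _ _], head=0, tail=1, size=1
write(87): buf=[13 87 _], head=0, tail=2, size=2
read(): buf=[_ 87 _], head=1, tail=2, size=1
write(10): buf=[_ 87 10], head=1, tail=0, size=2
read(): buf=[_ _ 10], head=2, tail=0, size=1
read(): buf=[_ _ _], head=0, tail=0, size=0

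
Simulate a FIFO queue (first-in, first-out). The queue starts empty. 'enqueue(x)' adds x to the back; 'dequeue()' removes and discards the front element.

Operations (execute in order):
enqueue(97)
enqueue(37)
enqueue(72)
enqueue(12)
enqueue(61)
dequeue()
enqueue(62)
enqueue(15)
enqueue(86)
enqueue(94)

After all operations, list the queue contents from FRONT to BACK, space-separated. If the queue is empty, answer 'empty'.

Answer: 37 72 12 61 62 15 86 94

Derivation:
enqueue(97): [97]
enqueue(37): [97, 37]
enqueue(72): [97, 37, 72]
enqueue(12): [97, 37, 72, 12]
enqueue(61): [97, 37, 72, 12, 61]
dequeue(): [37, 72, 12, 61]
enqueue(62): [37, 72, 12, 61, 62]
enqueue(15): [37, 72, 12, 61, 62, 15]
enqueue(86): [37, 72, 12, 61, 62, 15, 86]
enqueue(94): [37, 72, 12, 61, 62, 15, 86, 94]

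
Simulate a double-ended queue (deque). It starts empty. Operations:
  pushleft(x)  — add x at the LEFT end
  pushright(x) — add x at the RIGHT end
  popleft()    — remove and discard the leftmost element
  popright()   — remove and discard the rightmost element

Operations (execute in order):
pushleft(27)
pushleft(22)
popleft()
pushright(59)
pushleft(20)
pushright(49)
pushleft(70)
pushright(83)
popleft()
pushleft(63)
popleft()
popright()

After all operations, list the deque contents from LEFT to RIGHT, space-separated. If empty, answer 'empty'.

Answer: 20 27 59 49

Derivation:
pushleft(27): [27]
pushleft(22): [22, 27]
popleft(): [27]
pushright(59): [27, 59]
pushleft(20): [20, 27, 59]
pushright(49): [20, 27, 59, 49]
pushleft(70): [70, 20, 27, 59, 49]
pushright(83): [70, 20, 27, 59, 49, 83]
popleft(): [20, 27, 59, 49, 83]
pushleft(63): [63, 20, 27, 59, 49, 83]
popleft(): [20, 27, 59, 49, 83]
popright(): [20, 27, 59, 49]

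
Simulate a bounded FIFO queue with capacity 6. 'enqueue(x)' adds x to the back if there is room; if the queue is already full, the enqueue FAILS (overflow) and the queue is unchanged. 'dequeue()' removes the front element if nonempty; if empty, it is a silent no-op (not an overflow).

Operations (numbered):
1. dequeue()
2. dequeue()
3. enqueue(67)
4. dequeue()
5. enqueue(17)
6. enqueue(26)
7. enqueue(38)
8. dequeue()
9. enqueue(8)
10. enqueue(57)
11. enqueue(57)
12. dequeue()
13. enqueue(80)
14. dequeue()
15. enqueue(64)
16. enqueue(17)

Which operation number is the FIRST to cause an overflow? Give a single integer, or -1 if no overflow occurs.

1. dequeue(): empty, no-op, size=0
2. dequeue(): empty, no-op, size=0
3. enqueue(67): size=1
4. dequeue(): size=0
5. enqueue(17): size=1
6. enqueue(26): size=2
7. enqueue(38): size=3
8. dequeue(): size=2
9. enqueue(8): size=3
10. enqueue(57): size=4
11. enqueue(57): size=5
12. dequeue(): size=4
13. enqueue(80): size=5
14. dequeue(): size=4
15. enqueue(64): size=5
16. enqueue(17): size=6

Answer: -1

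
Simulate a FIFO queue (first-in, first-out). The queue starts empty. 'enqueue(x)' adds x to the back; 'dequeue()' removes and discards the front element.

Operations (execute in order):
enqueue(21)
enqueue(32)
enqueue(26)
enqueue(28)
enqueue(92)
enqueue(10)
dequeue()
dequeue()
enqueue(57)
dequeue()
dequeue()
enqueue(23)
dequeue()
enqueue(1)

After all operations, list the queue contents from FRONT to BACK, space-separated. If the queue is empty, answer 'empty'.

Answer: 10 57 23 1

Derivation:
enqueue(21): [21]
enqueue(32): [21, 32]
enqueue(26): [21, 32, 26]
enqueue(28): [21, 32, 26, 28]
enqueue(92): [21, 32, 26, 28, 92]
enqueue(10): [21, 32, 26, 28, 92, 10]
dequeue(): [32, 26, 28, 92, 10]
dequeue(): [26, 28, 92, 10]
enqueue(57): [26, 28, 92, 10, 57]
dequeue(): [28, 92, 10, 57]
dequeue(): [92, 10, 57]
enqueue(23): [92, 10, 57, 23]
dequeue(): [10, 57, 23]
enqueue(1): [10, 57, 23, 1]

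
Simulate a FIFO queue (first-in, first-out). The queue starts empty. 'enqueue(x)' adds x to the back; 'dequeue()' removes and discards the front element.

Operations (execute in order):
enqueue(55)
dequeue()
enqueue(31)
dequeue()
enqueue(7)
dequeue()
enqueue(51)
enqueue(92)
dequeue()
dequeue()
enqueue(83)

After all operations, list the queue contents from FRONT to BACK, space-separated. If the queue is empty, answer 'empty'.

Answer: 83

Derivation:
enqueue(55): [55]
dequeue(): []
enqueue(31): [31]
dequeue(): []
enqueue(7): [7]
dequeue(): []
enqueue(51): [51]
enqueue(92): [51, 92]
dequeue(): [92]
dequeue(): []
enqueue(83): [83]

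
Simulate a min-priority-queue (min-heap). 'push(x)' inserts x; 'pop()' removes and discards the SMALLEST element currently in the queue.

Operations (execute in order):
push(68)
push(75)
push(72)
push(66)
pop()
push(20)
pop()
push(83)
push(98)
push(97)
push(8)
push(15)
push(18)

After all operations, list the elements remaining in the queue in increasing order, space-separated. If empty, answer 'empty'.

Answer: 8 15 18 68 72 75 83 97 98

Derivation:
push(68): heap contents = [68]
push(75): heap contents = [68, 75]
push(72): heap contents = [68, 72, 75]
push(66): heap contents = [66, 68, 72, 75]
pop() → 66: heap contents = [68, 72, 75]
push(20): heap contents = [20, 68, 72, 75]
pop() → 20: heap contents = [68, 72, 75]
push(83): heap contents = [68, 72, 75, 83]
push(98): heap contents = [68, 72, 75, 83, 98]
push(97): heap contents = [68, 72, 75, 83, 97, 98]
push(8): heap contents = [8, 68, 72, 75, 83, 97, 98]
push(15): heap contents = [8, 15, 68, 72, 75, 83, 97, 98]
push(18): heap contents = [8, 15, 18, 68, 72, 75, 83, 97, 98]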